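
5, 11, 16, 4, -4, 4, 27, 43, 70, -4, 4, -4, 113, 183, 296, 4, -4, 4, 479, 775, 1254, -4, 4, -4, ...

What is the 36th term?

-4

Reading positions in blocks of 6 reveals the pattern AAABBB — 2 tracks woven together.
Stream A: 5, 11, 16, 27, 43, 70, 113, 183, 296, 479, 775, 1254 — a Fibonacci-like recurrence a_n = a_{n-1} + a_{n-2}.
Stream B: 4, -4, 4, -4, 4, -4, 4, -4, 4, -4, 4, -4 — oscillating between 4 and -4.
The 36th slot belongs to stream B; its 18th term is -4.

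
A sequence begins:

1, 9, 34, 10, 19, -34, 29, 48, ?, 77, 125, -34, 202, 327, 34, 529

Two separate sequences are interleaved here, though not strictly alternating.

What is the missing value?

The slot pattern repeats as AAB (period 3), so there are 2 interleaved tracks.
Track A = 1, 9, 10, 19, 29, 48, 77, 125, 202, 327, 529: a Fibonacci-like recurrence a_n = a_{n-1} + a_{n-2}.
Track B = 34, -34, ?, -34, 34: alternating ±34.
The gap is track B's term 3; the rule gives 34.

34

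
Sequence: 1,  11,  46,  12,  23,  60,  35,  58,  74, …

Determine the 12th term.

Reading positions in blocks of 3 reveals the pattern AAB — 2 tracks woven together.
Track A: 1, 11, 12, 23, 35, 58 — each term equals the sum of the previous two.
Track B: 46, 60, 74 — arithmetic with common difference +14.
Position 12 → track B, term 4 = 88.

88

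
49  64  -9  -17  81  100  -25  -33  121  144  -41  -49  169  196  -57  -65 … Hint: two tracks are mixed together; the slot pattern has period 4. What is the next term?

225

The slot pattern repeats as AABB (period 4), so there are 2 interleaved tracks.
Subsequence A: 49, 64, 81, 100, 121, 144, 169, 196 — the squares 7², 8², 9², ….
Subsequence B: -9, -17, -25, -33, -41, -49, -57, -65 — arithmetic, step −8.
Term 17 comes from subsequence A (its 9th entry): 225.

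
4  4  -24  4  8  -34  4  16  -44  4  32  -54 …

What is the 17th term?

128

Split by position mod 3: positions 1, 4, 7, … form one track, and each other residue class forms its own.
Subsequence A: 4, 4, 4, 4 — the constant sequence 4.
Subsequence B: 4, 8, 16, 32 — successive powers of 2.
Subsequence C: -24, -34, -44, -54 — arithmetic with common difference −10.
Position 17 falls in subsequence B as its term 6, giving 128.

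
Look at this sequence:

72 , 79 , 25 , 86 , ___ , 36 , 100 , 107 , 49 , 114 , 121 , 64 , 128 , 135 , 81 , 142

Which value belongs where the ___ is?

93

Reading positions in blocks of 3 reveals the pattern AAB — 2 tracks woven together.
Track A: 72, 79, 86, ?, 100, 107, 114, 121, 128, 135, 142 (adding 7 each time).
Track B: 25, 36, 49, 64, 81 (consecutive squares n² from n = 5).
The gap is track A's term 4; the rule gives 93.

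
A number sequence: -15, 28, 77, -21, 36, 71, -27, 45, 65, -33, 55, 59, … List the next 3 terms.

Read the sequence 3 terms at a time; column i is its own pattern.
Stream A: -15, -21, -27, -33. Linear: a_n = -9 − 6·n.
Stream B: 28, 36, 45, 55. Triangular numbers n(n+1)/2 for n = 7, 8, ….
Stream C: 77, 71, 65, 59. Arithmetic, step −6.
Term 13 comes from stream A (its 5th entry): -39.
The 14th slot belongs to stream B; its 5th term is 66.
The 15th slot belongs to stream C; its 5th term is 53.

-39, 66, 53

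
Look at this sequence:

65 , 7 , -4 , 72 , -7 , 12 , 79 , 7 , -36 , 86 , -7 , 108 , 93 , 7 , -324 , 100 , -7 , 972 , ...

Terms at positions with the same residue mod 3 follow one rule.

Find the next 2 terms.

107, 7

Read the sequence 3 terms at a time; column i is its own pattern.
Track A: 65, 72, 79, 86, 93, 100 — arithmetic, step +7.
Track B: 7, -7, 7, -7, 7, -7 — alternating ±7.
Track C: -4, 12, -36, 108, -324, 972 — a geometric progression (common ratio -3).
Term 19 comes from track A (its 7th entry): 107.
Term 20 comes from track B (its 7th entry): 7.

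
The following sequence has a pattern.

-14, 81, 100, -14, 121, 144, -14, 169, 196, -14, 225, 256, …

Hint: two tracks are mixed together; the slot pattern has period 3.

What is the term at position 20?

Positions follow the repeating pattern ABB; grouping by letter gives 2 tracks.
Subsequence A: -14, -14, -14, -14. Always -14.
Subsequence B: 81, 100, 121, 144, 169, 196, 225, 256. The squares 9², 10², 11², ….
Position 20 falls in subsequence B as its term 13, giving 441.

441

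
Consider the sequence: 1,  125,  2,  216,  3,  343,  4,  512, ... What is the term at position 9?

The terms cycle through 2 interleaved subsequences.
Subsequence A: 1, 2, 3, 4. Arithmetic, step +1.
Subsequence B: 125, 216, 343, 512. Perfect cubes starting at 5³.
Term 9 comes from subsequence A (its 5th entry): 5.

5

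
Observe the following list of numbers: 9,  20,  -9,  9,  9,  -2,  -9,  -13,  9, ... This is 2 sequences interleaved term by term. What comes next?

-24

Taking every 2nd term gives 2 separate tracks.
Subsequence A = 9, -9, 9, -9, 9: the oscillation 9·(−1)^(n+1).
Subsequence B = 20, 9, -2, -13: subtracting 11 each time.
Term 10 comes from subsequence B (its 5th entry): -24.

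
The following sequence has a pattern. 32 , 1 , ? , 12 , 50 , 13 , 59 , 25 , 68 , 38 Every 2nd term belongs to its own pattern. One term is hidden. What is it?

41

Positions 1, 3, 5, … form one subsequence and positions 2, 4, 6, … form another.
Subsequence A = 32, ?, 50, 59, 68: arithmetic, step +9.
Subsequence B = 1, 12, 13, 25, 38: a Fibonacci-like recurrence a_n = a_{n-1} + a_{n-2}.
So the missing entry in subsequence A is 41.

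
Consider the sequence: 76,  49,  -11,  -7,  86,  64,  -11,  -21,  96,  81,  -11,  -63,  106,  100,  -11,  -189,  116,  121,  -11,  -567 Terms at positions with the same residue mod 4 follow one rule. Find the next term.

126

Split by position mod 4: positions 1, 5, 9, … form one track, and each other residue class forms its own.
Track A is 76, 86, 96, 106, 116, which is linear: a_n = 66 + 10·n.
Track B is 49, 64, 81, 100, 121, which is the squares 7², 8², 9², ….
Track C is -11, -11, -11, -11, -11, which is always -11.
Track D is -7, -21, -63, -189, -567, which is geometric with ratio 3.
The 21st slot belongs to track A; its 6th term is 126.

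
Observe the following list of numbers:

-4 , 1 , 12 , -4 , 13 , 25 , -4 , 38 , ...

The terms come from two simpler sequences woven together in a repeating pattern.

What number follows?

Reading positions in blocks of 3 reveals the pattern ABB — 2 tracks woven together.
Stream A: -4, -4, -4 (always -4).
Stream B: 1, 12, 13, 25, 38 (each term equals the sum of the previous two).
The 9th slot belongs to stream B; its 6th term is 63.

63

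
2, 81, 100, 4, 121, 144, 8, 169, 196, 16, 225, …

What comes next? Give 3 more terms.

The slot pattern repeats as ABB (period 3), so there are 2 interleaved tracks.
Stream A: 2, 4, 8, 16 (successive powers of 2).
Stream B: 81, 100, 121, 144, 169, 196, 225 (the squares 9², 10², 11², …).
Position 12 falls in stream B as its term 8, giving 256.
Position 13 falls in stream A as its term 5, giving 32.
The 14th slot belongs to stream B; its 9th term is 289.

256, 32, 289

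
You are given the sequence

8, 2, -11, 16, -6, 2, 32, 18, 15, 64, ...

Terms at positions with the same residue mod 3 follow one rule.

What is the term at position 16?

Read the sequence 3 terms at a time; column i is its own pattern.
Track A: 8, 16, 32, 64 (powers 2^3, 2^4, 2^5, …).
Track B: 2, -6, 18 (geometric, ×-3 each step).
Track C: -11, 2, 15 (linear: a_n = -24 + 13·n).
Position 16 → track A, term 6 = 256.

256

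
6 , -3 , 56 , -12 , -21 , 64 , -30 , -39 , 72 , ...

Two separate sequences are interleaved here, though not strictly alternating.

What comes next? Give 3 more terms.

The slot pattern repeats as AAB (period 3), so there are 2 interleaved tracks.
Track A = 6, -3, -12, -21, -30, -39: arithmetic, step −9.
Track B = 56, 64, 72: linear: a_n = 48 + 8·n.
Term 10 comes from track A (its 7th entry): -48.
The 11th slot belongs to track A; its 8th term is -57.
Position 12 falls in track B as its term 4, giving 80.

-48, -57, 80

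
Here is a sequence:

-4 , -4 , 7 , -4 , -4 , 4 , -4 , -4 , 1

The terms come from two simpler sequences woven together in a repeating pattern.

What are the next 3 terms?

-4, -4, -2

Positions follow the repeating pattern AAB; grouping by letter gives 2 tracks.
Track A is -4, -4, -4, -4, -4, -4, which is always -4.
Track B is 7, 4, 1, which is subtracting 3 each time.
Term 10 comes from track A (its 7th entry): -4.
Term 11 comes from track A (its 8th entry): -4.
Term 12 comes from track B (its 4th entry): -2.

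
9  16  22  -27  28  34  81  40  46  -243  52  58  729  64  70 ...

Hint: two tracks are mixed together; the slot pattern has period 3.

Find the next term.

-2187

Reading positions in blocks of 3 reveals the pattern ABB — 2 tracks woven together.
Stream A = 9, -27, 81, -243, 729: a geometric progression (common ratio -3).
Stream B = 16, 22, 28, 34, 40, 46, 52, 58, 64, 70: arithmetic with common difference +6.
Term 16 comes from stream A (its 6th entry): -2187.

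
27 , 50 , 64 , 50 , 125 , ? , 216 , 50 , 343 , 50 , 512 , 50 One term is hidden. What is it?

The terms cycle through 2 interleaved subsequences.
Track A is 27, 64, 125, 216, 343, 512, which is the cubes 3³, 4³, 5³, ….
Track B is 50, 50, ?, 50, 50, 50, which is always 50.
Track B's pattern makes the blank 50.

50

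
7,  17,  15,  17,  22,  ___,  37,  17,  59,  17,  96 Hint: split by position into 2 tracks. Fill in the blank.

Split by position mod 2 into 2 tracks.
Stream A is 7, 15, 22, 37, 59, 96, which is each term equals the sum of the previous two.
Stream B is 17, 17, ?, 17, 17, which is constant 17.
The gap is stream B's term 3; the rule gives 17.

17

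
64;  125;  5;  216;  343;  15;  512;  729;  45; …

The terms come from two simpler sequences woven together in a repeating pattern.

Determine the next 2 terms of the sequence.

1000, 1331

Positions follow the repeating pattern AAB; grouping by letter gives 2 tracks.
Track A: 64, 125, 216, 343, 512, 729 — consecutive cubes n³ from n = 4.
Track B: 5, 15, 45 — geometric with ratio 3.
The 10th slot belongs to track A; its 7th term is 1000.
Position 11 → track A, term 8 = 1331.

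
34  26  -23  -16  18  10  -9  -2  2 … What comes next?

-6

Positions follow the repeating pattern AABB; grouping by letter gives 2 tracks.
Track A: 34, 26, 18, 10, 2 — arithmetic, step −8.
Track B: -23, -16, -9, -2 — arithmetic, step +7.
Term 10 comes from track A (its 6th entry): -6.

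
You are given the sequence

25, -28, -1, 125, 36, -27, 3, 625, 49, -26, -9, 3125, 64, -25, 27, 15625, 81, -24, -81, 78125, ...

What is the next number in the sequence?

Split by position mod 4: positions 1, 5, 9, … form one track, and each other residue class forms its own.
Track A is 25, 36, 49, 64, 81, which is consecutive squares n² from n = 5.
Track B is -28, -27, -26, -25, -24, which is adding 1 each time.
Track C is -1, 3, -9, 27, -81, which is geometric, ×-3 each step.
Track D is 125, 625, 3125, 15625, 78125, which is successive powers of 5.
Position 21 falls in track A as its term 6, giving 100.

100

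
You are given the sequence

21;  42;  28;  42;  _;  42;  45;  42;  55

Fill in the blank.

36

Positions 1, 3, 5, … form one subsequence and positions 2, 4, 6, … form another.
Subsequence A: 21, 28, ?, 45, 55 (triangular numbers starting at T_6).
Subsequence B: 42, 42, 42, 42 (the constant sequence 42).
So the missing entry in subsequence A is 36.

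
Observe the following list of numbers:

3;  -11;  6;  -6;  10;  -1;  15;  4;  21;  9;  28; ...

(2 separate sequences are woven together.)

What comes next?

Odd-indexed and even-indexed terms follow separate rules.
Stream A: 3, 6, 10, 15, 21, 28 — triangular numbers n(n+1)/2 for n = 2, 3, ….
Stream B: -11, -6, -1, 4, 9 — adding 5 each time.
The 12th slot belongs to stream B; its 6th term is 14.

14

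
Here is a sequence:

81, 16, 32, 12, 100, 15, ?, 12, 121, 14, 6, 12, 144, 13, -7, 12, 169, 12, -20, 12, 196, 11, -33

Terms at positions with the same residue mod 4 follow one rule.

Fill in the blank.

19

Read the sequence 4 terms at a time; column i is its own pattern.
Track A = 81, 100, 121, 144, 169, 196: perfect squares starting at 9².
Track B = 16, 15, 14, 13, 12, 11: arithmetic, step −1.
Track C = 32, ?, 6, -7, -20, -33: arithmetic, step −13.
Track D = 12, 12, 12, 12, 12: constant 12.
Filling track C at index 2 by its rule yields 19.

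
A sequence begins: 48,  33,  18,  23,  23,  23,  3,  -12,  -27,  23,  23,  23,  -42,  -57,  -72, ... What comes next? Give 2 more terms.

Reading positions in blocks of 6 reveals the pattern AAABBB — 2 tracks woven together.
Subsequence A = 48, 33, 18, 3, -12, -27, -42, -57, -72: subtracting 15 each time.
Subsequence B = 23, 23, 23, 23, 23, 23: always 23.
Term 16 comes from subsequence B (its 7th entry): 23.
Position 17 → subsequence B, term 8 = 23.

23, 23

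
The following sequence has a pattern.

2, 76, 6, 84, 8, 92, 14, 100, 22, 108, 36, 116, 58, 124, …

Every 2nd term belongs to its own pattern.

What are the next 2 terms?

94, 132

Taking every 2nd term gives 2 separate tracks.
Track A = 2, 6, 8, 14, 22, 36, 58: Fibonacci-style (each term is the sum of the two before it).
Track B = 76, 84, 92, 100, 108, 116, 124: linear: a_n = 68 + 8·n.
Position 15 → track A, term 8 = 94.
Position 16 falls in track B as its term 8, giving 132.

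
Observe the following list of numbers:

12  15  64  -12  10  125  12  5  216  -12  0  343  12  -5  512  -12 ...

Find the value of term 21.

The terms cycle through 3 interleaved subsequences.
Subsequence A: 12, -12, 12, -12, 12, -12. Alternating ±12.
Subsequence B: 15, 10, 5, 0, -5. Arithmetic with common difference −5.
Subsequence C: 64, 125, 216, 343, 512. Consecutive cubes n³ from n = 4.
The 21st slot belongs to subsequence C; its 7th term is 1000.

1000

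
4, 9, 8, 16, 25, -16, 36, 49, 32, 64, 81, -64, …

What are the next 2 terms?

100, 121

Positions follow the repeating pattern AAB; grouping by letter gives 2 tracks.
Subsequence A: 4, 9, 16, 25, 36, 49, 64, 81. Consecutive squares n² from n = 2.
Subsequence B: 8, -16, 32, -64. Geometric, ×-2 each step.
Position 13 falls in subsequence A as its term 9, giving 100.
Term 14 comes from subsequence A (its 10th entry): 121.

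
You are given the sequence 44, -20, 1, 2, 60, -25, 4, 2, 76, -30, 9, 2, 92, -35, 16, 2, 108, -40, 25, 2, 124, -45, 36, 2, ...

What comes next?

140

Taking every 4th term gives 4 separate tracks.
Track A is 44, 60, 76, 92, 108, 124, which is arithmetic with common difference +16.
Track B is -20, -25, -30, -35, -40, -45, which is linear: a_n = -15 − 5·n.
Track C is 1, 4, 9, 16, 25, 36, which is perfect squares starting at 1².
Track D is 2, 2, 2, 2, 2, 2, which is constant 2.
Position 25 → track A, term 7 = 140.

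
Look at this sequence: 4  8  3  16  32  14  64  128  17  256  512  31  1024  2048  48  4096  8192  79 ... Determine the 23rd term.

Reading positions in blocks of 3 reveals the pattern AAB — 2 tracks woven together.
Track A: 4, 8, 16, 32, 64, 128, 256, 512, 1024, 2048, 4096, 8192 (powers of 2).
Track B: 3, 14, 17, 31, 48, 79 (a Fibonacci-like recurrence a_n = a_{n-1} + a_{n-2}).
The 23rd slot belongs to track A; its 16th term is 131072.

131072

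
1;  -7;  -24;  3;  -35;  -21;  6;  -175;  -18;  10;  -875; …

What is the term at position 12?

-15

Split by position mod 3 into 3 tracks.
Track A: 1, 3, 6, 10 (triangular numbers starting at T_1).
Track B: -7, -35, -175, -875 (geometric, ×5 each step).
Track C: -24, -21, -18 (arithmetic with common difference +3).
Position 12 → track C, term 4 = -15.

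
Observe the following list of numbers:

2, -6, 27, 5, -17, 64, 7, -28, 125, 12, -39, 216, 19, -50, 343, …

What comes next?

31

Split by position mod 3 into 3 tracks.
Subsequence A is 2, 5, 7, 12, 19, which is Fibonacci-style (each term is the sum of the two before it).
Subsequence B is -6, -17, -28, -39, -50, which is arithmetic with common difference −11.
Subsequence C is 27, 64, 125, 216, 343, which is perfect cubes starting at 3³.
Term 16 comes from subsequence A (its 6th entry): 31.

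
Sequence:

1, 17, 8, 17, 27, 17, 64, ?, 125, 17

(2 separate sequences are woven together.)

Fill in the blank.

17

Odd-indexed and even-indexed terms follow separate rules.
Track A: 1, 8, 27, 64, 125 (perfect cubes starting at 1³).
Track B: 17, 17, 17, ?, 17 (constant 17).
Filling track B at index 4 by its rule yields 17.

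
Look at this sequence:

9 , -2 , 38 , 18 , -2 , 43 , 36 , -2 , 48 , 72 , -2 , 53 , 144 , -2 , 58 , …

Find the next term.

288

Read the sequence 3 terms at a time; column i is its own pattern.
Subsequence A = 9, 18, 36, 72, 144: multiplying by 2 each time.
Subsequence B = -2, -2, -2, -2, -2: the constant sequence -2.
Subsequence C = 38, 43, 48, 53, 58: arithmetic with common difference +5.
Position 16 falls in subsequence A as its term 6, giving 288.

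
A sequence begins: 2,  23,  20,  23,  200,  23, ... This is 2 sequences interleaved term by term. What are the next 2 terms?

Split by position mod 2 into 2 tracks.
Subsequence A: 2, 20, 200 (geometric with ratio 10).
Subsequence B: 23, 23, 23 (constant 23).
Position 7 falls in subsequence A as its term 4, giving 2000.
The 8th slot belongs to subsequence B; its 4th term is 23.

2000, 23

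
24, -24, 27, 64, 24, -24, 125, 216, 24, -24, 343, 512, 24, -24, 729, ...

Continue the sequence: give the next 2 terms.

The slot pattern repeats as AABB (period 4), so there are 2 interleaved tracks.
Subsequence A: 24, -24, 24, -24, 24, -24, 24, -24. Alternating ±24.
Subsequence B: 27, 64, 125, 216, 343, 512, 729. Perfect cubes starting at 3³.
Term 16 comes from subsequence B (its 8th entry): 1000.
Term 17 comes from subsequence A (its 9th entry): 24.

1000, 24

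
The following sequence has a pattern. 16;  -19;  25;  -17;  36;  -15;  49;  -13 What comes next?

64

The terms cycle through 2 interleaved subsequences.
Stream A = 16, 25, 36, 49: the squares 4², 5², 6², ….
Stream B = -19, -17, -15, -13: linear: a_n = -21 + 2·n.
Position 9 falls in stream A as its term 5, giving 64.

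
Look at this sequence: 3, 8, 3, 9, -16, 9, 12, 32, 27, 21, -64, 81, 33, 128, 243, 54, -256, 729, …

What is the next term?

87

Read the sequence 3 terms at a time; column i is its own pattern.
Subsequence A: 3, 9, 12, 21, 33, 54. A Fibonacci-like recurrence a_n = a_{n-1} + a_{n-2}.
Subsequence B: 8, -16, 32, -64, 128, -256. A geometric progression (common ratio -2).
Subsequence C: 3, 9, 27, 81, 243, 729. Successive powers of 3.
Position 19 falls in subsequence A as its term 7, giving 87.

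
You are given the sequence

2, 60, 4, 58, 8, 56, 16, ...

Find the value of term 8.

54

Split by position mod 2 into 2 tracks.
Track A = 2, 4, 8, 16: geometric, ×2 each step.
Track B = 60, 58, 56: linear: a_n = 62 − 2·n.
The 8th slot belongs to track B; its 4th term is 54.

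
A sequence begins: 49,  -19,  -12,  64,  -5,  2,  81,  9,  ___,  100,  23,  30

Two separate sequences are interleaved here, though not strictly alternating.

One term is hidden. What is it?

16

Positions follow the repeating pattern ABB; grouping by letter gives 2 tracks.
Stream A = 49, 64, 81, 100: perfect squares starting at 7².
Stream B = -19, -12, -5, 2, 9, ?, 23, 30: linear: a_n = -26 + 7·n.
Filling stream B at index 6 by its rule yields 16.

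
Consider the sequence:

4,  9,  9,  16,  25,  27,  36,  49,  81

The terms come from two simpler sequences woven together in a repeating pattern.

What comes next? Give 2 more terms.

The slot pattern repeats as AAB (period 3), so there are 2 interleaved tracks.
Stream A = 4, 9, 16, 25, 36, 49: consecutive squares n² from n = 2.
Stream B = 9, 27, 81: powers of 3.
Position 10 falls in stream A as its term 7, giving 64.
Position 11 → stream A, term 8 = 81.

64, 81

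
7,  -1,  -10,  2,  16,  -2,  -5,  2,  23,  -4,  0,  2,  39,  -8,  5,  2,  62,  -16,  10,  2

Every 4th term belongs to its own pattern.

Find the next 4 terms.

The terms cycle through 4 interleaved subsequences.
Track A: 7, 16, 23, 39, 62 (each term equals the sum of the previous two).
Track B: -1, -2, -4, -8, -16 (geometric, ×2 each step).
Track C: -10, -5, 0, 5, 10 (linear: a_n = -15 + 5·n).
Track D: 2, 2, 2, 2, 2 (always 2).
Position 21 → track A, term 6 = 101.
Term 22 comes from track B (its 6th entry): -32.
Term 23 comes from track C (its 6th entry): 15.
Term 24 comes from track D (its 6th entry): 2.

101, -32, 15, 2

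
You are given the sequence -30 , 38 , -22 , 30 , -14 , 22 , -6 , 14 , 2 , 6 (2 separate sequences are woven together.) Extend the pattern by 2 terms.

Positions 1, 3, 5, … form one subsequence and positions 2, 4, 6, … form another.
Track A is -30, -22, -14, -6, 2, which is linear: a_n = -38 + 8·n.
Track B is 38, 30, 22, 14, 6, which is linear: a_n = 46 − 8·n.
Position 11 falls in track A as its term 6, giving 10.
Position 12 falls in track B as its term 6, giving -2.

10, -2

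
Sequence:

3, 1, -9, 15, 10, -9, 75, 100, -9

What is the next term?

Read the sequence 3 terms at a time; column i is its own pattern.
Stream A = 3, 15, 75: multiplying by 5 each time.
Stream B = 1, 10, 100: successive powers of 10.
Stream C = -9, -9, -9: constant -9.
Position 10 → stream A, term 4 = 375.

375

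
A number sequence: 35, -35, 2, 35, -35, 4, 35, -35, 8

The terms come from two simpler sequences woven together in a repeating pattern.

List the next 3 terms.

35, -35, 16

Positions follow the repeating pattern AAB; grouping by letter gives 2 tracks.
Subsequence A: 35, -35, 35, -35, 35, -35 — alternating ±35.
Subsequence B: 2, 4, 8 — powers of 2.
Position 10 falls in subsequence A as its term 7, giving 35.
The 11th slot belongs to subsequence A; its 8th term is -35.
Position 12 falls in subsequence B as its term 4, giving 16.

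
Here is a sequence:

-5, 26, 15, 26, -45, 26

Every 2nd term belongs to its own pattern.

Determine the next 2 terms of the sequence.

135, 26

Taking every 2nd term gives 2 separate tracks.
Subsequence A: -5, 15, -45 (multiplying by -3 each time).
Subsequence B: 26, 26, 26 (constant 26).
Position 7 falls in subsequence A as its term 4, giving 135.
Position 8 falls in subsequence B as its term 4, giving 26.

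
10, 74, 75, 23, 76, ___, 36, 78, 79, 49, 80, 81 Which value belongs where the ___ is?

Reading positions in blocks of 3 reveals the pattern ABB — 2 tracks woven together.
Subsequence A: 10, 23, 36, 49 — arithmetic with common difference +13.
Subsequence B: 74, 75, 76, ?, 78, 79, 80, 81 — arithmetic, step +1.
The gap is subsequence B's term 4; the rule gives 77.

77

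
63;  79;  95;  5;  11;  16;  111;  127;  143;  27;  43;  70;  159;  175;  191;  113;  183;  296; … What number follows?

207

The slot pattern repeats as AAABBB (period 6), so there are 2 interleaved tracks.
Track A = 63, 79, 95, 111, 127, 143, 159, 175, 191: adding 16 each time.
Track B = 5, 11, 16, 27, 43, 70, 113, 183, 296: a Fibonacci-like recurrence a_n = a_{n-1} + a_{n-2}.
Position 19 falls in track A as its term 10, giving 207.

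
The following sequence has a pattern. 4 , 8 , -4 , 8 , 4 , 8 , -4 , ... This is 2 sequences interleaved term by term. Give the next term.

8

Positions 1, 3, 5, … form one subsequence and positions 2, 4, 6, … form another.
Track A is 4, -4, 4, -4, which is the oscillation 4·(−1)^(n+1).
Track B is 8, 8, 8, which is the constant sequence 8.
The 8th slot belongs to track B; its 4th term is 8.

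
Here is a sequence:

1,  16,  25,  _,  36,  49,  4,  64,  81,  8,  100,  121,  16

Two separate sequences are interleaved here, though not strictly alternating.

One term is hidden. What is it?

Reading positions in blocks of 3 reveals the pattern ABB — 2 tracks woven together.
Subsequence A is 1, ?, 4, 8, 16, which is geometric, ×2 each step.
Subsequence B is 16, 25, 36, 49, 64, 81, 100, 121, which is consecutive squares n² from n = 4.
The gap is subsequence A's term 2; the rule gives 2.

2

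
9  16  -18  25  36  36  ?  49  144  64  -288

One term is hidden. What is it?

-72

The terms cycle through 2 interleaved subsequences.
Track A = 9, -18, 36, ?, 144, -288: geometric, ×-2 each step.
Track B = 16, 25, 36, 49, 64: the squares 4², 5², 6², ….
So the missing entry in track A is -72.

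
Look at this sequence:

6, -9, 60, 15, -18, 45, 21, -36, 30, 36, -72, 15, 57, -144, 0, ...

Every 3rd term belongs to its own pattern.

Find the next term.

93

Read the sequence 3 terms at a time; column i is its own pattern.
Subsequence A is 6, 15, 21, 36, 57, which is Fibonacci-style (each term is the sum of the two before it).
Subsequence B is -9, -18, -36, -72, -144, which is a geometric progression (common ratio 2).
Subsequence C is 60, 45, 30, 15, 0, which is arithmetic, step −15.
Position 16 → subsequence A, term 6 = 93.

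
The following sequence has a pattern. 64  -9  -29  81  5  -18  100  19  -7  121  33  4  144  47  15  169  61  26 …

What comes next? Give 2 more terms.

196, 75

The terms cycle through 3 interleaved subsequences.
Track A = 64, 81, 100, 121, 144, 169: the squares 8², 9², 10², ….
Track B = -9, 5, 19, 33, 47, 61: adding 14 each time.
Track C = -29, -18, -7, 4, 15, 26: adding 11 each time.
Position 19 → track A, term 7 = 196.
Position 20 → track B, term 7 = 75.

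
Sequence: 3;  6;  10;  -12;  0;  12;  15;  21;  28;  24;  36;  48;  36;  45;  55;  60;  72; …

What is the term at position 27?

136

Positions follow the repeating pattern AAABBB; grouping by letter gives 2 tracks.
Track A: 3, 6, 10, 15, 21, 28, 36, 45, 55 (triangular numbers starting at T_2).
Track B: -12, 0, 12, 24, 36, 48, 60, 72 (arithmetic with common difference +12).
Term 27 comes from track A (its 15th entry): 136.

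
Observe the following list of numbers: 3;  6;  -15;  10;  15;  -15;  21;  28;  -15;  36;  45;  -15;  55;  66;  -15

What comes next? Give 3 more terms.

78, 91, -15

Positions follow the repeating pattern AAB; grouping by letter gives 2 tracks.
Stream A: 3, 6, 10, 15, 21, 28, 36, 45, 55, 66. The triangular numbers T_2, T_3, ….
Stream B: -15, -15, -15, -15, -15. Constant -15.
Position 16 → stream A, term 11 = 78.
Term 17 comes from stream A (its 12th entry): 91.
Position 18 → stream B, term 6 = -15.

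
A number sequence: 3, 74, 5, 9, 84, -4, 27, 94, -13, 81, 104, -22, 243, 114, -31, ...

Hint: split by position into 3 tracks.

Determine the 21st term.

Taking every 3rd term gives 3 separate tracks.
Track A: 3, 9, 27, 81, 243 — powers of 3.
Track B: 74, 84, 94, 104, 114 — arithmetic, step +10.
Track C: 5, -4, -13, -22, -31 — subtracting 9 each time.
Position 21 falls in track C as its term 7, giving -49.

-49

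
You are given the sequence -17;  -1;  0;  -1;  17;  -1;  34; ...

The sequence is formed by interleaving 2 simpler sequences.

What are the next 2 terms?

-1, 51

The terms cycle through 2 interleaved subsequences.
Stream A: -17, 0, 17, 34 (arithmetic, step +17).
Stream B: -1, -1, -1 (always -1).
Position 8 → stream B, term 4 = -1.
Term 9 comes from stream A (its 5th entry): 51.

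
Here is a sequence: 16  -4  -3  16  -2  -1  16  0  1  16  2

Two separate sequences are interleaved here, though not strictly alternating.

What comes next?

3

Positions follow the repeating pattern ABB; grouping by letter gives 2 tracks.
Stream A = 16, 16, 16, 16: the constant sequence 16.
Stream B = -4, -3, -2, -1, 0, 1, 2: adding 1 each time.
Position 12 falls in stream B as its term 8, giving 3.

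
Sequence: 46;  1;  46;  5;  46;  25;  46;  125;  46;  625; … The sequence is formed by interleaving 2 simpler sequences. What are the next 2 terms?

46, 3125

Odd-indexed and even-indexed terms follow separate rules.
Subsequence A: 46, 46, 46, 46, 46 — always 46.
Subsequence B: 1, 5, 25, 125, 625 — successive powers of 5.
The 11th slot belongs to subsequence A; its 6th term is 46.
Term 12 comes from subsequence B (its 6th entry): 3125.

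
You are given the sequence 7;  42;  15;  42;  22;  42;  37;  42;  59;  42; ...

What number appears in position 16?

The terms cycle through 2 interleaved subsequences.
Track A: 7, 15, 22, 37, 59. A Fibonacci-like recurrence a_n = a_{n-1} + a_{n-2}.
Track B: 42, 42, 42, 42, 42. The constant sequence 42.
Position 16 → track B, term 8 = 42.

42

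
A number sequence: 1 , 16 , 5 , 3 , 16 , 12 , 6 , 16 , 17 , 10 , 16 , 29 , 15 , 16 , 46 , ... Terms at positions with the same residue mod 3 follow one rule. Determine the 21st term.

The terms cycle through 3 interleaved subsequences.
Track A is 1, 3, 6, 10, 15, which is the triangular numbers T_1, T_2, ….
Track B is 16, 16, 16, 16, 16, which is always 16.
Track C is 5, 12, 17, 29, 46, which is Fibonacci-style (each term is the sum of the two before it).
Position 21 falls in track C as its term 7, giving 121.

121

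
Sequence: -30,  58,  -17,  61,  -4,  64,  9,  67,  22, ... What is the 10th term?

Taking every 2nd term gives 2 separate tracks.
Stream A: -30, -17, -4, 9, 22. Linear: a_n = -43 + 13·n.
Stream B: 58, 61, 64, 67. Arithmetic with common difference +3.
Position 10 falls in stream B as its term 5, giving 70.

70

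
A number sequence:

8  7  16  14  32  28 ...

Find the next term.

64

Positions 1, 3, 5, … form one subsequence and positions 2, 4, 6, … form another.
Track A = 8, 16, 32: successive powers of 2.
Track B = 7, 14, 28: geometric, ×2 each step.
Position 7 falls in track A as its term 4, giving 64.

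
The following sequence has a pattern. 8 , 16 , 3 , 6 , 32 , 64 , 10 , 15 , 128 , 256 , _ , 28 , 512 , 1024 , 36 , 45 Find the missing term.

21

Reading positions in blocks of 4 reveals the pattern AABB — 2 tracks woven together.
Track A: 8, 16, 32, 64, 128, 256, 512, 1024 (powers of 2).
Track B: 3, 6, 10, 15, ?, 28, 36, 45 (triangular numbers starting at T_2).
The gap is track B's term 5; the rule gives 21.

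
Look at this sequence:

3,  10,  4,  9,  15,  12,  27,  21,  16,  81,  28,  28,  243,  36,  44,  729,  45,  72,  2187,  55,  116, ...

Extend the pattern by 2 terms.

6561, 66

Taking every 3rd term gives 3 separate tracks.
Track A is 3, 9, 27, 81, 243, 729, 2187, which is powers of 3.
Track B is 10, 15, 21, 28, 36, 45, 55, which is the triangular numbers T_4, T_5, ….
Track C is 4, 12, 16, 28, 44, 72, 116, which is Fibonacci-style (each term is the sum of the two before it).
Term 22 comes from track A (its 8th entry): 6561.
Position 23 → track B, term 8 = 66.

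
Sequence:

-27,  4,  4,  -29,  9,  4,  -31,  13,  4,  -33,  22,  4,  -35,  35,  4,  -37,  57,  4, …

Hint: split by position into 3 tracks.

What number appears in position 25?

Taking every 3rd term gives 3 separate tracks.
Track A: -27, -29, -31, -33, -35, -37 (arithmetic with common difference −2).
Track B: 4, 9, 13, 22, 35, 57 (Fibonacci-style (each term is the sum of the two before it)).
Track C: 4, 4, 4, 4, 4, 4 (always 4).
Term 25 comes from track A (its 9th entry): -43.

-43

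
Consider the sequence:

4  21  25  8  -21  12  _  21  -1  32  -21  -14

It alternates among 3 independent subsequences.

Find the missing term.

16

Taking every 3rd term gives 3 separate tracks.
Track A is 4, 8, ?, 32, which is successive powers of 2.
Track B is 21, -21, 21, -21, which is the oscillation 21·(−1)^(n+1).
Track C is 25, 12, -1, -14, which is linear: a_n = 38 − 13·n.
Track A's pattern makes the blank 16.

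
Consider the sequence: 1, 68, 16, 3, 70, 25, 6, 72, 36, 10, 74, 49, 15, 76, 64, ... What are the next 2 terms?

21, 78

The terms cycle through 3 interleaved subsequences.
Track A = 1, 3, 6, 10, 15: triangular numbers starting at T_1.
Track B = 68, 70, 72, 74, 76: arithmetic, step +2.
Track C = 16, 25, 36, 49, 64: perfect squares starting at 4².
Term 16 comes from track A (its 6th entry): 21.
Term 17 comes from track B (its 6th entry): 78.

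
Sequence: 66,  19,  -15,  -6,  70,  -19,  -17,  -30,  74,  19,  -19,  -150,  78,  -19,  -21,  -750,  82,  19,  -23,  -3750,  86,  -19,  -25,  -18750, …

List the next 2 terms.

90, 19

Taking every 4th term gives 4 separate tracks.
Track A: 66, 70, 74, 78, 82, 86 (arithmetic with common difference +4).
Track B: 19, -19, 19, -19, 19, -19 (the oscillation 19·(−1)^(n+1)).
Track C: -15, -17, -19, -21, -23, -25 (arithmetic, step −2).
Track D: -6, -30, -150, -750, -3750, -18750 (geometric, ×5 each step).
Term 25 comes from track A (its 7th entry): 90.
Position 26 → track B, term 7 = 19.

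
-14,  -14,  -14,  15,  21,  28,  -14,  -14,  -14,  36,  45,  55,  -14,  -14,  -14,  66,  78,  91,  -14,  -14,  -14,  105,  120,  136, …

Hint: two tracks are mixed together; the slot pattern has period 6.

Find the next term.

-14

The slot pattern repeats as AAABBB (period 6), so there are 2 interleaved tracks.
Track A is -14, -14, -14, -14, -14, -14, -14, -14, -14, -14, -14, -14, which is always -14.
Track B is 15, 21, 28, 36, 45, 55, 66, 78, 91, 105, 120, 136, which is the triangular numbers T_5, T_6, ….
The 25th slot belongs to track A; its 13th term is -14.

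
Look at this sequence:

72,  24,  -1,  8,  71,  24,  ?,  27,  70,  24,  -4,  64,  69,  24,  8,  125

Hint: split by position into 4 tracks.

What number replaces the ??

Read the sequence 4 terms at a time; column i is its own pattern.
Stream A: 72, 71, 70, 69. Arithmetic, step −1.
Stream B: 24, 24, 24, 24. The constant sequence 24.
Stream C: -1, ?, -4, 8. Geometric, ×-2 each step.
Stream D: 8, 27, 64, 125. Consecutive cubes n³ from n = 2.
So the missing entry in stream C is 2.

2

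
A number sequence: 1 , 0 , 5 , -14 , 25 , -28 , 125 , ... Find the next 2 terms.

The terms cycle through 2 interleaved subsequences.
Track A = 1, 5, 25, 125: powers of 5.
Track B = 0, -14, -28: arithmetic with common difference −14.
Position 8 → track B, term 4 = -42.
Position 9 → track A, term 5 = 625.

-42, 625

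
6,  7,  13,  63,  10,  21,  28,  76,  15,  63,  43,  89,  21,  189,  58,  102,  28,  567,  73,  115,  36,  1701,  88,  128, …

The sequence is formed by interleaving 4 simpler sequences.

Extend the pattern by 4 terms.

45, 5103, 103, 141

The terms cycle through 4 interleaved subsequences.
Track A is 6, 10, 15, 21, 28, 36, which is the triangular numbers T_3, T_4, ….
Track B is 7, 21, 63, 189, 567, 1701, which is geometric, ×3 each step.
Track C is 13, 28, 43, 58, 73, 88, which is adding 15 each time.
Track D is 63, 76, 89, 102, 115, 128, which is arithmetic with common difference +13.
The 25th slot belongs to track A; its 7th term is 45.
Term 26 comes from track B (its 7th entry): 5103.
Term 27 comes from track C (its 7th entry): 103.
The 28th slot belongs to track D; its 7th term is 141.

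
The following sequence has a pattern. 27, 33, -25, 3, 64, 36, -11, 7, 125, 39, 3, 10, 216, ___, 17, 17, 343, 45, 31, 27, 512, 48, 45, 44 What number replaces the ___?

Split by position mod 4: positions 1, 5, 9, … form one track, and each other residue class forms its own.
Subsequence A: 27, 64, 125, 216, 343, 512 — the cubes 3³, 4³, 5³, ….
Subsequence B: 33, 36, 39, ?, 45, 48 — arithmetic, step +3.
Subsequence C: -25, -11, 3, 17, 31, 45 — arithmetic with common difference +14.
Subsequence D: 3, 7, 10, 17, 27, 44 — Fibonacci-style (each term is the sum of the two before it).
The gap is subsequence B's term 4; the rule gives 42.

42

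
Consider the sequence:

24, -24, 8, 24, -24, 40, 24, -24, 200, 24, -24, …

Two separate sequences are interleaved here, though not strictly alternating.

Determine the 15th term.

Positions follow the repeating pattern AAB; grouping by letter gives 2 tracks.
Track A is 24, -24, 24, -24, 24, -24, 24, -24, which is oscillating between 24 and -24.
Track B is 8, 40, 200, which is a geometric progression (common ratio 5).
Position 15 → track B, term 5 = 5000.

5000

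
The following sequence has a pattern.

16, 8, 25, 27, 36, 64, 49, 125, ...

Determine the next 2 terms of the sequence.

64, 216

Odd-indexed and even-indexed terms follow separate rules.
Stream A: 16, 25, 36, 49. Consecutive squares n² from n = 4.
Stream B: 8, 27, 64, 125. Perfect cubes starting at 2³.
The 9th slot belongs to stream A; its 5th term is 64.
The 10th slot belongs to stream B; its 5th term is 216.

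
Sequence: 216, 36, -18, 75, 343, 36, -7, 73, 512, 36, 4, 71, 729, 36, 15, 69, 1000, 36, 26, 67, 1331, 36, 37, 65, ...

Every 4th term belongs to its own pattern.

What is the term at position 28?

63

The terms cycle through 4 interleaved subsequences.
Subsequence A: 216, 343, 512, 729, 1000, 1331 (perfect cubes starting at 6³).
Subsequence B: 36, 36, 36, 36, 36, 36 (the constant sequence 36).
Subsequence C: -18, -7, 4, 15, 26, 37 (adding 11 each time).
Subsequence D: 75, 73, 71, 69, 67, 65 (arithmetic with common difference −2).
Term 28 comes from subsequence D (its 7th entry): 63.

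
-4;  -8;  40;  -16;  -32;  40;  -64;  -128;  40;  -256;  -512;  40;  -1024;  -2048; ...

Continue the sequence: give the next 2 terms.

Positions follow the repeating pattern AAB; grouping by letter gives 2 tracks.
Subsequence A = -4, -8, -16, -32, -64, -128, -256, -512, -1024, -2048: geometric with ratio 2.
Subsequence B = 40, 40, 40, 40: constant 40.
Term 15 comes from subsequence B (its 5th entry): 40.
Position 16 → subsequence A, term 11 = -4096.

40, -4096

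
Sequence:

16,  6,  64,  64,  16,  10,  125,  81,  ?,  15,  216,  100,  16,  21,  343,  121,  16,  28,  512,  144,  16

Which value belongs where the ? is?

Split by position mod 4: positions 1, 5, 9, … form one track, and each other residue class forms its own.
Stream A: 16, 16, ?, 16, 16, 16. The constant sequence 16.
Stream B: 6, 10, 15, 21, 28. Triangular numbers starting at T_3.
Stream C: 64, 125, 216, 343, 512. Consecutive cubes n³ from n = 4.
Stream D: 64, 81, 100, 121, 144. Consecutive squares n² from n = 8.
Filling stream A at index 3 by its rule yields 16.

16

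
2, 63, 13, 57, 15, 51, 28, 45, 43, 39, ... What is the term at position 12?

The terms cycle through 2 interleaved subsequences.
Track A = 2, 13, 15, 28, 43: Fibonacci-style (each term is the sum of the two before it).
Track B = 63, 57, 51, 45, 39: arithmetic with common difference −6.
Position 12 falls in track B as its term 6, giving 33.

33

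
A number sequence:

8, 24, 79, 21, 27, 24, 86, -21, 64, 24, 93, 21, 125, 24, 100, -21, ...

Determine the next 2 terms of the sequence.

216, 24

Taking every 4th term gives 4 separate tracks.
Track A: 8, 27, 64, 125. The cubes 2³, 3³, 4³, ….
Track B: 24, 24, 24, 24. Constant 24.
Track C: 79, 86, 93, 100. Arithmetic with common difference +7.
Track D: 21, -21, 21, -21. Alternating ±21.
The 17th slot belongs to track A; its 5th term is 216.
Position 18 → track B, term 5 = 24.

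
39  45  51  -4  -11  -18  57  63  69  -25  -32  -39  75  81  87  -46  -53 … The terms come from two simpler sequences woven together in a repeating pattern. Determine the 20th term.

Reading positions in blocks of 6 reveals the pattern AAABBB — 2 tracks woven together.
Track A is 39, 45, 51, 57, 63, 69, 75, 81, 87, which is arithmetic, step +6.
Track B is -4, -11, -18, -25, -32, -39, -46, -53, which is arithmetic, step −7.
The 20th slot belongs to track A; its 11th term is 99.

99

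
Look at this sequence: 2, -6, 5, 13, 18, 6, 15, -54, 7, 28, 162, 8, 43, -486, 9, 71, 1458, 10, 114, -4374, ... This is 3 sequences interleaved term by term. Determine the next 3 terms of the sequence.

11, 185, 13122

Taking every 3rd term gives 3 separate tracks.
Stream A: 2, 13, 15, 28, 43, 71, 114 — a Fibonacci-like recurrence a_n = a_{n-1} + a_{n-2}.
Stream B: -6, 18, -54, 162, -486, 1458, -4374 — geometric with ratio -3.
Stream C: 5, 6, 7, 8, 9, 10 — linear: a_n = 4 + n.
Position 21 falls in stream C as its term 7, giving 11.
The 22nd slot belongs to stream A; its 8th term is 185.
Position 23 → stream B, term 8 = 13122.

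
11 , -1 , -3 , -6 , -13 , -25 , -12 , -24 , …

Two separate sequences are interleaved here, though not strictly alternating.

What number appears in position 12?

The slot pattern repeats as AABB (period 4), so there are 2 interleaved tracks.
Subsequence A: 11, -1, -13, -25. Linear: a_n = 23 − 12·n.
Subsequence B: -3, -6, -12, -24. Geometric with ratio 2.
Position 12 falls in subsequence B as its term 6, giving -96.

-96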